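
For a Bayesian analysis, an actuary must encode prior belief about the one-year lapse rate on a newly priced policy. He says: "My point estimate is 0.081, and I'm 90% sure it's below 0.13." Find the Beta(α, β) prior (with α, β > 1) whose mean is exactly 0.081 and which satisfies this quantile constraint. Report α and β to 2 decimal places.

α ≈ 4.48, β ≈ 50.82

With mean 0.081 fixed, write α = 0.081s, β = 0.919s where s = α+β.
Need P(θ < 0.13) = 0.9 under Beta(0.081s, 0.919s). Normal approximation: (q−m)/√(m(1−m)/s) ≈ z_{0.9} = 1.28, so s ≈ 0.081·0.919·(1.28)²/(0.13−0.081)² = 50.9.
At s = 50.9: P(θ<0.13) ≈ 0.893. Adjusting to match 0.9 gives s ≈ 55.30.
So α = 0.081·55.30 ≈ 4.48, β = 0.919·55.30 ≈ 50.82.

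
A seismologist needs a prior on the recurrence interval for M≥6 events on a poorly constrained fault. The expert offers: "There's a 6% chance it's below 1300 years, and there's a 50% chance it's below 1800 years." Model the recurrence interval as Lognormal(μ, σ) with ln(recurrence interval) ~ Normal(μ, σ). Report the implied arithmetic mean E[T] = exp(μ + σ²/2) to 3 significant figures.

E[T] ≈ 1840 years

If T ~ Lognormal(μ,σ) then ln T ~ Normal(μ,σ), so the p-quantile of ln T is μ + z_p·σ.
ln(1300) = 7.17 and ln(1800) = 7.496; z_{0.06} = -1.555, z_{0.5} = 0.
σ = (7.496 − 7.17)/(0 − (-1.555)) = 0.209.
μ = 7.17 − (-1.555)·0.209 = 7.496.
E[T] = exp(μ + σ²/2) = exp(7.496 + 0.0219) = 1840 years.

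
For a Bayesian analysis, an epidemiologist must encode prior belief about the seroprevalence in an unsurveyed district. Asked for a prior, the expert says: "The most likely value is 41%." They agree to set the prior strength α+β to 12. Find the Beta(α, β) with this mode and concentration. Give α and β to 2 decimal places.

α = 5.10, β = 6.90

For α,β > 1 the Beta mode is (α−1)/(α+β−2). With α+β = 12, the mode is (α−1)/10.
Set (α−1)/10 = 0.41 → α = 1 + 0.41·10 = 5.10.
β = 12 − α = 6.90.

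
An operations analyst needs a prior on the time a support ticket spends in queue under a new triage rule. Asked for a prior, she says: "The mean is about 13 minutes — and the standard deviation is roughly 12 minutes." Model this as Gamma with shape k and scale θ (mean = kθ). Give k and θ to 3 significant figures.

k ≈ 1.17, θ ≈ 11.1

For Gamma(k, scale θ): mean = kθ, variance = kθ², so CV = 1/√k.
CV = SD/mean = 12/13 = 0.9231, hence k = 1/CV² = 1.17.
Then θ = mean/k = 13/1.17 = 11.1.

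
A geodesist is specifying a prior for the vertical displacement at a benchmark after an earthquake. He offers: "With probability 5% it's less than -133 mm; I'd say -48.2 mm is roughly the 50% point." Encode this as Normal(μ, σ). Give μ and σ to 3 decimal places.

The p-quantile of Normal(μ,σ) is μ + z_p·σ, with z_{0.05} = -1.645 and z_{0.5} = 0.
Eliminate σ: μ = (z₂·x₁ − z₁·x₂)/(z₂ − z₁) = (0·-133 − (-1.645)·-48.2)/1.645 = -48.200.
Then σ = (x₂ − x₁)/(z₂ − z₁) = (-48.2 − -133)/1.645 = 51.555.

μ = -48.200, σ = 51.555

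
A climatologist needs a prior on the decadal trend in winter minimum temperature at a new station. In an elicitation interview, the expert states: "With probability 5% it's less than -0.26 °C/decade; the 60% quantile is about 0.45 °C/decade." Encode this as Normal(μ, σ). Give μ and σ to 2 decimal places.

The p-quantile of Normal(μ,σ) is μ + z_p·σ, with z_{0.05} = -1.645 and z_{0.6} = 0.2533.
Eliminate σ: μ = (z₂·x₁ − z₁·x₂)/(z₂ − z₁) = (0.2533·-0.26 − (-1.645)·0.45)/1.898 = 0.36.
Then σ = (x₂ − x₁)/(z₂ − z₁) = (0.45 − -0.26)/1.898 = 0.37.

μ = 0.36, σ = 0.37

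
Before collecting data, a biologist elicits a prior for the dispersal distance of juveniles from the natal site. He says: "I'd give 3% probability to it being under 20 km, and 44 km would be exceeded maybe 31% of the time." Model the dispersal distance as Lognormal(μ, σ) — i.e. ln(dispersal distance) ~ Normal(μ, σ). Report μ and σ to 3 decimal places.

μ ≈ 3.620, σ ≈ 0.332

If T ~ Lognormal(μ,σ) then ln T ~ Normal(μ,σ), so the p-quantile of ln T is μ + z_p·σ.
ln(20) = 2.996 and ln(44) = 3.784; z_{0.03} = -1.881, z_{0.69} = 0.4959.
σ = (3.784 − 2.996)/(0.4959 − (-1.881)) = 0.332.
μ = 2.996 − (-1.881)·0.332 = 3.620.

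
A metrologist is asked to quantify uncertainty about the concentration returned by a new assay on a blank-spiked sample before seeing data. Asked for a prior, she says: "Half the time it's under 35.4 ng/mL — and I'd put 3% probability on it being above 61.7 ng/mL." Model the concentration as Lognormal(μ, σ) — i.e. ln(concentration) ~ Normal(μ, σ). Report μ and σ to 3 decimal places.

μ ≈ 3.567, σ ≈ 0.295

If T ~ Lognormal(μ,σ) then ln T ~ Normal(μ,σ), so the p-quantile of ln T is μ + z_p·σ.
ln(35.4) = 3.567 and ln(61.7) = 4.122; z_{0.5} = 0, z_{0.97} = 1.881.
σ = (4.122 − 3.567)/(1.881 − (0)) = 0.295.
μ = 3.567 − (0)·0.295 = 3.567.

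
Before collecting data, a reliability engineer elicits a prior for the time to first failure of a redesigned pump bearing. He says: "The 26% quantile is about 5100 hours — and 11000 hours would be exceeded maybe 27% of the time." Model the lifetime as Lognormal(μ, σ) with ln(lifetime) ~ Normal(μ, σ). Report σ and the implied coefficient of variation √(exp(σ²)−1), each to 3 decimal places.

If T ~ Lognormal(μ,σ) then ln T ~ Normal(μ,σ), so the p-quantile of ln T is μ + z_p·σ.
ln(5100) = 8.537 and ln(11000) = 9.306; z_{0.26} = -0.6433, z_{0.73} = 0.6128.
σ = (9.306 − 8.537)/(0.6128 − (-0.6433)) = 0.612.
μ = 8.537 − (-0.6433)·0.612 = 8.931.
CV = √(exp(σ²)−1) = √(exp(0.3744)−1) = 0.674.

σ ≈ 0.612, CV ≈ 0.674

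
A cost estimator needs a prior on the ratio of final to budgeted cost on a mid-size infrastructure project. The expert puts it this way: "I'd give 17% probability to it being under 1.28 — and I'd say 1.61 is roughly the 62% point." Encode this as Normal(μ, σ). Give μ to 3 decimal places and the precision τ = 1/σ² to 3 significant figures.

μ = 1.530, τ = 14.6

The p-quantile of Normal(μ,σ) is μ + z_p·σ, with z_{0.17} = -0.9542 and z_{0.62} = 0.3055.
Eliminate σ: μ = (z₂·x₁ − z₁·x₂)/(z₂ − z₁) = (0.3055·1.28 − (-0.9542)·1.61)/1.26 = 1.530.
Then σ = (x₂ − x₁)/(z₂ − z₁) = (1.61 − 1.28)/1.26 = 0.262.
Precision τ = 1/σ² = 1/0.262² = 14.6.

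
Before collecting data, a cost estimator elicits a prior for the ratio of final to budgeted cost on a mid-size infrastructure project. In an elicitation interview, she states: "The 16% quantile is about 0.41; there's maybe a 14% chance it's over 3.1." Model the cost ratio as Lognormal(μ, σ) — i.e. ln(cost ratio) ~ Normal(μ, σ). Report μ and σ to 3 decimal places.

μ ≈ 0.078, σ ≈ 0.975

If T ~ Lognormal(μ,σ) then ln T ~ Normal(μ,σ), so the p-quantile of ln T is μ + z_p·σ.
ln(0.41) = -0.8916 and ln(3.1) = 1.131; z_{0.16} = -0.9945, z_{0.86} = 1.08.
σ = (1.131 − -0.8916)/(1.08 − (-0.9945)) = 0.975.
μ = -0.8916 − (-0.9945)·0.975 = 0.078.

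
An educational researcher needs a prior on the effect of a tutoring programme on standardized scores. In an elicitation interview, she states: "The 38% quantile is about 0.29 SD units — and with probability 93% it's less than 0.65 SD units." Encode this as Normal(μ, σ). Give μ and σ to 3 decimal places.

μ = 0.352, σ = 0.202

For Normal(μ,σ), the p-quantile is μ + z_p·σ. Here z_{0.38} = -0.3055, z_{0.93} = 1.476.
So 0.29 = μ − 0.3055σ and 0.65 = μ + 1.476σ.
Subtracting: σ = (0.65 − 0.29)/(1.476 − (-0.3055)) = 0.202.
Then μ = 0.29 − (-0.3055)·0.202 = 0.352.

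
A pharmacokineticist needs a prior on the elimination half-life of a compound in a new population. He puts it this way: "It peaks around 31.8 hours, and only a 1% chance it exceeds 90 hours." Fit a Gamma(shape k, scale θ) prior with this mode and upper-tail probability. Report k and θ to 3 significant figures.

k ≈ 5.22, θ ≈ 7.54

Gamma(k,θ) with k>1 has mode (k−1)θ, so θ = 31.8/(k−1).
Need P(X < 90) = 0.99 with θ tied to k this way. Start at k = 2, θ = 31.8: P(X<90) ≈ 0.774.
Too low — raise k to concentrate. Iterating converges to k ≈ 5.22.
Then θ = 31.8/(5.22−1) ≈ 7.54.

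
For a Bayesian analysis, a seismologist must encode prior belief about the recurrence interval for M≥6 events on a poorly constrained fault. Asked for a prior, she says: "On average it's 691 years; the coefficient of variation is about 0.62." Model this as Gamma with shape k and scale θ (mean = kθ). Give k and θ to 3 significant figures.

k ≈ 2.6, θ ≈ 266

For Gamma(k, scale θ): mean = kθ, variance = kθ², so CV = 1/√k.
CV = 0.62, hence k = 1/CV² = 2.6.
Then θ = mean/k = 691/2.6 = 266.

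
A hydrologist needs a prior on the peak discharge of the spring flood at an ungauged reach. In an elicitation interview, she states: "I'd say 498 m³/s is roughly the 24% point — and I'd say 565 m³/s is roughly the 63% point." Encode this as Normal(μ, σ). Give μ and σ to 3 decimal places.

For Normal(μ,σ), the p-quantile is μ + z_p·σ. Here z_{0.24} = -0.7063, z_{0.63} = 0.3319.
So 498 = μ − 0.7063σ and 565 = μ + 0.3319σ.
Subtracting: σ = (565 − 498)/(0.3319 − (-0.7063)) = 64.538.
Then μ = 498 − (-0.7063)·64.538 = 543.583.

μ = 543.583, σ = 64.538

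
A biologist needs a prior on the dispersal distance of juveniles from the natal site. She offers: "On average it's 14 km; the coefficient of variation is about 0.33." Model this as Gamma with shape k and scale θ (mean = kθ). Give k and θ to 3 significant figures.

k ≈ 9.18, θ ≈ 1.52

For Gamma(k, scale θ): mean = kθ, variance = kθ², so CV = 1/√k.
CV = 0.33, hence k = 1/CV² = 9.18.
Then θ = mean/k = 14/9.18 = 1.52.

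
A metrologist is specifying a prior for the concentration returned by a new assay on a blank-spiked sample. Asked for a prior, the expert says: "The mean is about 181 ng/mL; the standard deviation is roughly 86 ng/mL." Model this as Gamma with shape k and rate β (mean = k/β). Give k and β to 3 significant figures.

For Gamma(k, rate β): mean = k/β, variance = k/β², so CV = 1/√k.
CV = SD/mean = 86/181 = 0.4751, hence k = 1/CV² = 4.43.
Then β = k/mean = 4.43/181 = 0.0245.

k ≈ 4.43, β ≈ 0.0245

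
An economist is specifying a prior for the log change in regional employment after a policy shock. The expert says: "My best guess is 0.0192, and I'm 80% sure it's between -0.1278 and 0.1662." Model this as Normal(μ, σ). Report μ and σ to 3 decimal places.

A symmetric 80% interval runs μ ± z·σ with z = 1.282.
Half-width = 0.147, so σ = 0.147/1.282 = 0.115.
μ is the stated best guess, 0.019.

μ = 0.019, σ = 0.115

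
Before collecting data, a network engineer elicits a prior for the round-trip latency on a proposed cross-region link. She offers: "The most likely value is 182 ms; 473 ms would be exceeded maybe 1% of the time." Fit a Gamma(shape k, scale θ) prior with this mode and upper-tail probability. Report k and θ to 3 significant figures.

k ≈ 6.1, θ ≈ 35.7

Gamma(k,θ) with k>1 has mode (k−1)θ, so θ = 182/(k−1).
Need P(X < 473) = 0.99 with θ tied to k this way. Start at k = 2, θ = 182: P(X<473) ≈ 0.732.
Too low — raise k to concentrate. Iterating converges to k ≈ 6.1.
Then θ = 182/(6.1−1) ≈ 35.7.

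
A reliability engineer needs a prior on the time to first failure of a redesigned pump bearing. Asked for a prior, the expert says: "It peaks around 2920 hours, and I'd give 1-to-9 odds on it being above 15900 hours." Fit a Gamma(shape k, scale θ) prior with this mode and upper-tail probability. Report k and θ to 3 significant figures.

Gamma(k,θ) with k>1 has mode (k−1)θ, so θ = 2920/(k−1).
Need P(X < 15900) = 0.9 with θ tied to k this way. Start at k = 2, θ = 2920: P(X<15900) ≈ 0.972.
Too high — lower k to spread out. Iterating converges to k ≈ 1.6.
Then θ = 2920/(1.6−1) ≈ 4840.

k ≈ 1.6, θ ≈ 4840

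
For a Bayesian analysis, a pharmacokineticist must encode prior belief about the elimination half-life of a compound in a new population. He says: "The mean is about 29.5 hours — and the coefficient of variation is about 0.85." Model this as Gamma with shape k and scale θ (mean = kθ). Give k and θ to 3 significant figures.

For Gamma(k, scale θ): mean = kθ, variance = kθ², so CV = 1/√k.
CV = 0.85, hence k = 1/CV² = 1.38.
Then θ = mean/k = 29.5/1.38 = 21.3.

k ≈ 1.38, θ ≈ 21.3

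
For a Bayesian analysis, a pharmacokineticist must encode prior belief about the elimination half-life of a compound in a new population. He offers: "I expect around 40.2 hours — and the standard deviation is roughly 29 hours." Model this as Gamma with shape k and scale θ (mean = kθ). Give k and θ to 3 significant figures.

k ≈ 1.92, θ ≈ 20.9

For Gamma(k, scale θ): mean = kθ, variance = kθ², so CV = 1/√k.
CV = SD/mean = 29/40.2 = 0.7214, hence k = 1/CV² = 1.92.
Then θ = mean/k = 40.2/1.92 = 20.9.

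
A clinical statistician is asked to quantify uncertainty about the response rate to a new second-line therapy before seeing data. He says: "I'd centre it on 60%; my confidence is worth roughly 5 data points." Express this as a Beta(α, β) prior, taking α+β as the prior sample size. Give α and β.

α = 3, β = 2

Under the effective-sample-size interpretation, Beta(α, β) has prior mean α/(α+β) and prior sample size α+β.
So α+β = 5 and α/(α+β) = 0.6, giving α = 0.6·5 = 3 and β = 5 − 3 = 2.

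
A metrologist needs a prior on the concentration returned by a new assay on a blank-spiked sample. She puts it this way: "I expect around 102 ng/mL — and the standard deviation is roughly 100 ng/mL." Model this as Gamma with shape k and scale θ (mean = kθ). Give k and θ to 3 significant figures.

k ≈ 1.04, θ ≈ 98

For Gamma(k, scale θ): mean = kθ, variance = kθ², so CV = 1/√k.
CV = SD/mean = 100/102 = 0.9804, hence k = 1/CV² = 1.04.
Then θ = mean/k = 102/1.04 = 98.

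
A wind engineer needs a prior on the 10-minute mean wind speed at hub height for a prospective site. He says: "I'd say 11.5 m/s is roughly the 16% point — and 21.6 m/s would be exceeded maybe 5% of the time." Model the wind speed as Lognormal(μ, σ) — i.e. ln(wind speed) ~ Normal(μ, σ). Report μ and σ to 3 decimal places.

μ ≈ 2.680, σ ≈ 0.239

If T ~ Lognormal(μ,σ) then ln T ~ Normal(μ,σ), so the p-quantile of ln T is μ + z_p·σ.
ln(11.5) = 2.442 and ln(21.6) = 3.073; z_{0.16} = -0.9945, z_{0.95} = 1.645.
σ = (3.073 − 2.442)/(1.645 − (-0.9945)) = 0.239.
μ = 2.442 − (-0.9945)·0.239 = 2.680.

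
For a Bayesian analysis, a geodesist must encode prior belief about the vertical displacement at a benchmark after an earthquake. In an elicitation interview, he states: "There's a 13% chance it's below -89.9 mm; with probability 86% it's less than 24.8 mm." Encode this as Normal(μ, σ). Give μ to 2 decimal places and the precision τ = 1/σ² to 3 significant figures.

For Normal(μ,σ), the p-quantile is μ + z_p·σ. Here z_{0.13} = -1.126, z_{0.86} = 1.08.
So -89.9 = μ − 1.126σ and 24.8 = μ + 1.08σ.
Subtracting: σ = (24.8 − -89.9)/(1.08 − (-1.126)) = 51.98.
Then μ = -89.9 − (-1.126)·51.98 = -31.35.
Precision τ = 1/σ² = 1/51.98² = 0.00037.

μ = -31.35, τ = 0.00037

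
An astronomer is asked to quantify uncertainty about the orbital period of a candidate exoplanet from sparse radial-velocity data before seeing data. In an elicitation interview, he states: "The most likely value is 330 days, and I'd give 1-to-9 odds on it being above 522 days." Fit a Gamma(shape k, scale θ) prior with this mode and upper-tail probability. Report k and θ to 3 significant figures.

Gamma(k,θ) with k>1 has mode (k−1)θ, so θ = 330/(k−1).
Need P(X < 522) = 0.9 with θ tied to k this way. Start at k = 2, θ = 330: P(X<522) ≈ 0.469.
Too low — raise k to concentrate. Iterating converges to k ≈ 9.92.
Then θ = 330/(9.92−1) ≈ 37.

k ≈ 9.92, θ ≈ 37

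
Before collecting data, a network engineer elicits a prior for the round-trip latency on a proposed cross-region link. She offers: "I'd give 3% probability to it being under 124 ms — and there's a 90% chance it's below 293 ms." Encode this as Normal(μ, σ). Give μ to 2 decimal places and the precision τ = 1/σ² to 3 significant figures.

μ = 224.51, τ = 0.00035

For Normal(μ,σ), the p-quantile is μ + z_p·σ. Here z_{0.03} = -1.881, z_{0.9} = 1.282.
So 124 = μ − 1.881σ and 293 = μ + 1.282σ.
Subtracting: σ = (293 − 124)/(1.282 − (-1.881)) = 53.44.
Then μ = 124 − (-1.881)·53.44 = 224.51.
Precision τ = 1/σ² = 1/53.44² = 0.00035.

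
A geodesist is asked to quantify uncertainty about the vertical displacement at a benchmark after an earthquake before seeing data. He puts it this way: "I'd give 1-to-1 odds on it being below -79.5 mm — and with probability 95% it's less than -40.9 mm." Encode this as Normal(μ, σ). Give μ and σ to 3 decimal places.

μ = -79.500, σ = 23.467

The p-quantile of Normal(μ,σ) is μ + z_p·σ, with z_{0.5} = 0 and z_{0.95} = 1.645.
Eliminate σ: μ = (z₂·x₁ − z₁·x₂)/(z₂ − z₁) = (1.645·-79.5 − (0)·-40.9)/1.645 = -79.500.
Then σ = (x₂ − x₁)/(z₂ − z₁) = (-40.9 − -79.5)/1.645 = 23.467.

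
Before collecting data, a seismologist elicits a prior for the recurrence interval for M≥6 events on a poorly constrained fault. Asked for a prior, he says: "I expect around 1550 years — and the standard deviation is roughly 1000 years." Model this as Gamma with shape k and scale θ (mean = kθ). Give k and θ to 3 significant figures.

For Gamma(k, scale θ): mean = kθ, variance = kθ², so CV = 1/√k.
CV = SD/mean = 1000/1550 = 0.6452, hence k = 1/CV² = 2.4.
Then θ = mean/k = 1550/2.4 = 645.

k ≈ 2.4, θ ≈ 645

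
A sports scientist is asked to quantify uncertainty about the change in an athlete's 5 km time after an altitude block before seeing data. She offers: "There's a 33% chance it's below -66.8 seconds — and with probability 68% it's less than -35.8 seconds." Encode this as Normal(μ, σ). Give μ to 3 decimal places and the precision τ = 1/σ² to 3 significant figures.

μ = -51.775, τ = 0.000857

The p-quantile of Normal(μ,σ) is μ + z_p·σ, with z_{0.33} = -0.4399 and z_{0.68} = 0.4677.
Eliminate σ: μ = (z₂·x₁ − z₁·x₂)/(z₂ − z₁) = (0.4677·-66.8 − (-0.4399)·-35.8)/0.9076 = -51.775.
Then σ = (x₂ − x₁)/(z₂ − z₁) = (-35.8 − -66.8)/0.9076 = 34.156.
Precision τ = 1/σ² = 1/34.16² = 0.000857.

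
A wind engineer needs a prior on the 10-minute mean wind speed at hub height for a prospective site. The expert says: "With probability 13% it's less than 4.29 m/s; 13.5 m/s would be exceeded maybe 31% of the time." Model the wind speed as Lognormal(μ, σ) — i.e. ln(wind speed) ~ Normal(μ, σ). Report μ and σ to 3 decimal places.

If T ~ Lognormal(μ,σ) then ln T ~ Normal(μ,σ), so the p-quantile of ln T is μ + z_p·σ.
ln(4.29) = 1.456 and ln(13.5) = 2.603; z_{0.13} = -1.126, z_{0.69} = 0.4959.
σ = (2.603 − 1.456)/(0.4959 − (-1.126)) = 0.707.
μ = 1.456 − (-1.126)·0.707 = 2.252.

μ ≈ 2.252, σ ≈ 0.707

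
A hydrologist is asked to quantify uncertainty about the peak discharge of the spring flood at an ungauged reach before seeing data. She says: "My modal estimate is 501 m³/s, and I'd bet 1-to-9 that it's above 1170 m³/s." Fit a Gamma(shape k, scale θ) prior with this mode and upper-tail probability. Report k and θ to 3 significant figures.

k ≈ 3.67, θ ≈ 187

Gamma(k,θ) with k>1 has mode (k−1)θ, so θ = 501/(k−1).
Need P(X < 1170) = 0.9 with θ tied to k this way. Start at k = 2, θ = 501: P(X<1170) ≈ 0.677.
Too low — raise k to concentrate. Iterating converges to k ≈ 3.67.
Then θ = 501/(3.67−1) ≈ 187.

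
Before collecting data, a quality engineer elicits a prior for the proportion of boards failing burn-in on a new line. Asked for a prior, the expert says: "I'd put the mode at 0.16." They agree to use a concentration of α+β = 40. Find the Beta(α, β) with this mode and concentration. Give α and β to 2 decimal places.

For α,β > 1 the Beta mode is (α−1)/(α+β−2). With α+β = 40, the mode is (α−1)/38.
Set (α−1)/38 = 0.16 → α = 1 + 0.16·38 = 7.08.
β = 40 − α = 32.92.

α = 7.08, β = 32.92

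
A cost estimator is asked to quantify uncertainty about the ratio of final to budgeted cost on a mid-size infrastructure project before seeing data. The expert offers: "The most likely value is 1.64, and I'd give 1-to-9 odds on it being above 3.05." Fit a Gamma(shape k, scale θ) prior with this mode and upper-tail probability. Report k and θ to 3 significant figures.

Gamma(k,θ) with k>1 has mode (k−1)θ, so θ = 1.64/(k−1).
Need P(X < 3.05) = 0.9 with θ tied to k this way. Start at k = 2, θ = 1.64: P(X<3.05) ≈ 0.555.
Too low — raise k to concentrate. Iterating converges to k ≈ 5.96.
Then θ = 1.64/(5.96−1) ≈ 0.331.

k ≈ 5.96, θ ≈ 0.331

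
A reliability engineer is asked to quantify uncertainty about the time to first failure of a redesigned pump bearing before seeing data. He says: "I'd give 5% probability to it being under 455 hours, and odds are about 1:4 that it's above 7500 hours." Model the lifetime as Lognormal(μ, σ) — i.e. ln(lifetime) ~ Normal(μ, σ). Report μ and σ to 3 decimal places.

If T ~ Lognormal(μ,σ) then ln T ~ Normal(μ,σ), so the p-quantile of ln T is μ + z_p·σ.
ln(455) = 6.12 and ln(7500) = 8.923; z_{0.05} = -1.645, z_{0.8} = 0.8416.
σ = (8.923 − 6.12)/(0.8416 − (-1.645)) = 1.127.
μ = 6.12 − (-1.645)·1.127 = 7.974.

μ ≈ 7.974, σ ≈ 1.127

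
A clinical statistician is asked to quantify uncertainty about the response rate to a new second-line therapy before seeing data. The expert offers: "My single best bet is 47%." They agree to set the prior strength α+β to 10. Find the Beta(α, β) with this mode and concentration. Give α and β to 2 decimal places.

α = 4.76, β = 5.24

For α,β > 1 the Beta mode is (α−1)/(α+β−2). With α+β = 10, the mode is (α−1)/8.
Set (α−1)/8 = 0.47 → α = 1 + 0.47·8 = 4.76.
β = 10 − α = 5.24.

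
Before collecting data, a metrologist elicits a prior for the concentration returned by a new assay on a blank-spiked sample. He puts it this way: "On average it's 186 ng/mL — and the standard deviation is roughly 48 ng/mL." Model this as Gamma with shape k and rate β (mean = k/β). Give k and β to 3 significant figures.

For Gamma(k, rate β): mean = k/β, variance = k/β², so CV = 1/√k.
CV = SD/mean = 48/186 = 0.2581, hence k = 1/CV² = 15.
Then β = k/mean = 15/186 = 0.0807.

k ≈ 15, β ≈ 0.0807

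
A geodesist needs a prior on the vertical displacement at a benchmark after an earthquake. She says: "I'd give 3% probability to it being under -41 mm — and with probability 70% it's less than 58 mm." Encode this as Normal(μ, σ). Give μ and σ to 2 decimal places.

μ = 36.42, σ = 41.16

For Normal(μ,σ), the p-quantile is μ + z_p·σ. Here z_{0.03} = -1.881, z_{0.7} = 0.5244.
So -41 = μ − 1.881σ and 58 = μ + 0.5244σ.
Subtracting: σ = (58 − -41)/(0.5244 − (-1.881)) = 41.16.
Then μ = -41 − (-1.881)·41.16 = 36.42.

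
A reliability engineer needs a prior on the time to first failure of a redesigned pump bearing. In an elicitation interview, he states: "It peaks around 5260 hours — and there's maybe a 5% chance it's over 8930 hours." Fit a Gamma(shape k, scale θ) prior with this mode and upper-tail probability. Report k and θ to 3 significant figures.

Gamma(k,θ) with k>1 has mode (k−1)θ, so θ = 5260/(k−1).
Need P(X < 8930) = 0.95 with θ tied to k this way. Start at k = 2, θ = 5260: P(X<8930) ≈ 0.506.
Too low — raise k to concentrate. Iterating converges to k ≈ 11.
Then θ = 5260/(11−1) ≈ 528.

k ≈ 11, θ ≈ 528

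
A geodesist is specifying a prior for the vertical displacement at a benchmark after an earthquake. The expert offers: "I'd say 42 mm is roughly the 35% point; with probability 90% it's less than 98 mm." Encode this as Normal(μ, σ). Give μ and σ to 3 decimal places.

The p-quantile of Normal(μ,σ) is μ + z_p·σ, with z_{0.35} = -0.3853 and z_{0.9} = 1.282.
Eliminate σ: μ = (z₂·x₁ − z₁·x₂)/(z₂ − z₁) = (1.282·42 − (-0.3853)·98)/1.667 = 54.945.
Then σ = (x₂ − x₁)/(z₂ − z₁) = (98 − 42)/1.667 = 33.596.

μ = 54.945, σ = 33.596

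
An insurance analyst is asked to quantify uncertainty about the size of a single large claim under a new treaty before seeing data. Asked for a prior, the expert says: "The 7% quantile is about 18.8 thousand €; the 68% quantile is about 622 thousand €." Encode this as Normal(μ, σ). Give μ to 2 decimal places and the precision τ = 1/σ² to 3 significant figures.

For Normal(μ,σ), the p-quantile is μ + z_p·σ. Here z_{0.07} = -1.476, z_{0.68} = 0.4677.
So 18.8 = μ − 1.476σ and 622 = μ + 0.4677σ.
Subtracting: σ = (622 − 18.8)/(0.4677 − (-1.476)) = 310.37.
Then μ = 18.8 − (-1.476)·310.37 = 476.84.
Precision τ = 1/σ² = 1/310.4² = 1.04e-05.

μ = 476.84, τ = 1.04e-05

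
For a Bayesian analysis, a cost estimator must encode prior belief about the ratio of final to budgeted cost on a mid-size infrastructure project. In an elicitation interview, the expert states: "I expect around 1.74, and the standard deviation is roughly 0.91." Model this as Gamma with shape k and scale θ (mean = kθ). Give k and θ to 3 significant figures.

k ≈ 3.66, θ ≈ 0.476

For Gamma(k, scale θ): mean = kθ, variance = kθ², so CV = 1/√k.
CV = SD/mean = 0.91/1.74 = 0.523, hence k = 1/CV² = 3.66.
Then θ = mean/k = 1.74/3.66 = 0.476.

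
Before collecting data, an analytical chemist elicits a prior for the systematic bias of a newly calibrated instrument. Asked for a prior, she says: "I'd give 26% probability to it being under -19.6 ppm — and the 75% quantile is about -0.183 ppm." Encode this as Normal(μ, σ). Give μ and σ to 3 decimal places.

For Normal(μ,σ), the p-quantile is μ + z_p·σ. Here z_{0.26} = -0.6433, z_{0.75} = 0.6745.
So -19.6 = μ − 0.6433σ and -0.183 = μ + 0.6745σ.
Subtracting: σ = (-0.183 − -19.6)/(0.6745 − (-0.6433)) = 14.734.
Then μ = -19.6 − (-0.6433)·14.734 = -10.121.

μ = -10.121, σ = 14.734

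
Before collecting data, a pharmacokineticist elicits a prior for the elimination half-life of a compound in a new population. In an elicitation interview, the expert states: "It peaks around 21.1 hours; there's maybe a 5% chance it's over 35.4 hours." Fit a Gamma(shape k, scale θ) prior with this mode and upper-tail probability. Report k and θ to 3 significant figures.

k ≈ 11.4, θ ≈ 2.02

Gamma(k,θ) with k>1 has mode (k−1)θ, so θ = 21.1/(k−1).
Need P(X < 35.4) = 0.95 with θ tied to k this way. Start at k = 2, θ = 21.1: P(X<35.4) ≈ 0.500.
Too low — raise k to concentrate. Iterating converges to k ≈ 11.4.
Then θ = 21.1/(11.4−1) ≈ 2.02.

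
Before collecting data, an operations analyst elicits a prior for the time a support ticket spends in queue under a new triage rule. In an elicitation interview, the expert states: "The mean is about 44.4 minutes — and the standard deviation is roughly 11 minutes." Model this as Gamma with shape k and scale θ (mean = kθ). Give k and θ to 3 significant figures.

k ≈ 16.3, θ ≈ 2.73

For Gamma(k, scale θ): mean = kθ, variance = kθ², so CV = 1/√k.
CV = SD/mean = 11/44.4 = 0.2477, hence k = 1/CV² = 16.3.
Then θ = mean/k = 44.4/16.3 = 2.73.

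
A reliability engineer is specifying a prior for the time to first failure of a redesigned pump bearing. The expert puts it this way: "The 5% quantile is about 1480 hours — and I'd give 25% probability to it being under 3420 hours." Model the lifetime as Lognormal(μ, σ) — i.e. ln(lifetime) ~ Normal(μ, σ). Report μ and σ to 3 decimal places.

If T ~ Lognormal(μ,σ) then ln T ~ Normal(μ,σ), so the p-quantile of ln T is μ + z_p·σ.
ln(1480) = 7.3 and ln(3420) = 8.137; z_{0.05} = -1.645, z_{0.25} = -0.6745.
σ = (8.137 − 7.3)/(-0.6745 − (-1.645)) = 0.863.
μ = 7.3 − (-1.645)·0.863 = 8.720.

μ ≈ 8.720, σ ≈ 0.863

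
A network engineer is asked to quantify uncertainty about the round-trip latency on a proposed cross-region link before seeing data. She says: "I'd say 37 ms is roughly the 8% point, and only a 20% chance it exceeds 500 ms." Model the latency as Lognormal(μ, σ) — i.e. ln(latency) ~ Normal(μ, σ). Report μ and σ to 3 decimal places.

If T ~ Lognormal(μ,σ) then ln T ~ Normal(μ,σ), so the p-quantile of ln T is μ + z_p·σ.
ln(37) = 3.611 and ln(500) = 6.215; z_{0.08} = -1.405, z_{0.8} = 0.8416.
σ = (6.215 − 3.611)/(0.8416 − (-1.405)) = 1.159.
μ = 3.611 − (-1.405)·1.159 = 5.239.

μ ≈ 5.239, σ ≈ 1.159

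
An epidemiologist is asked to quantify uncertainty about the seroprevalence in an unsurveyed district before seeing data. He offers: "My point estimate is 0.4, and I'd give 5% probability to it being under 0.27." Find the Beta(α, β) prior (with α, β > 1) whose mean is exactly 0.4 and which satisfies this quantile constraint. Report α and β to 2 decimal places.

α ≈ 14.26, β ≈ 21.40

With mean 0.4 fixed, write α = 0.4s, β = 0.6s where s = α+β.
Need P(θ < 0.27) = 0.05 under Beta(0.4s, 0.6s). Normal approximation: (q−m)/√(m(1−m)/s) ≈ z_{0.05} = -1.64, so s ≈ 0.4·0.6·(-1.64)²/(0.27−0.4)² = 38.4.
At s = 38.4: P(θ<0.27) ≈ 0.044. Adjusting to match 0.05 gives s ≈ 35.66.
So α = 0.4·35.66 ≈ 14.26, β = 0.6·35.66 ≈ 21.40.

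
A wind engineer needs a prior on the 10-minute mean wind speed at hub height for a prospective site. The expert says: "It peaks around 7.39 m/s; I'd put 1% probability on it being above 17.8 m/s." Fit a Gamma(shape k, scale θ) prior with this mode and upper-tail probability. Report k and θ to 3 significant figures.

Gamma(k,θ) with k>1 has mode (k−1)θ, so θ = 7.39/(k−1).
Need P(X < 17.8) = 0.99 with θ tied to k this way. Start at k = 2, θ = 7.39: P(X<17.8) ≈ 0.693.
Too low — raise k to concentrate. Iterating converges to k ≈ 7.12.
Then θ = 7.39/(7.12−1) ≈ 1.21.

k ≈ 7.12, θ ≈ 1.21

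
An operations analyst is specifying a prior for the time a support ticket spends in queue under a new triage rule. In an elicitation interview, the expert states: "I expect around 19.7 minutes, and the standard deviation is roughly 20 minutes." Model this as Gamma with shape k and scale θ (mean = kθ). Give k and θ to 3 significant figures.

k ≈ 0.97, θ ≈ 20.3

For Gamma(k, scale θ): mean = kθ, variance = kθ², so CV = 1/√k.
CV = SD/mean = 20/19.7 = 1.015, hence k = 1/CV² = 0.97.
Then θ = mean/k = 19.7/0.97 = 20.3.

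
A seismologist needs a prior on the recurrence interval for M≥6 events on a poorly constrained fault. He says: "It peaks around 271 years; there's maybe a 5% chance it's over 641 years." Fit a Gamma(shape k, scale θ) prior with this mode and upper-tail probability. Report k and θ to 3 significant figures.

Gamma(k,θ) with k>1 has mode (k−1)θ, so θ = 271/(k−1).
Need P(X < 641) = 0.95 with θ tied to k this way. Start at k = 2, θ = 271: P(X<641) ≈ 0.684.
Too low — raise k to concentrate. Iterating converges to k ≈ 4.69.
Then θ = 271/(4.69−1) ≈ 73.5.

k ≈ 4.69, θ ≈ 73.5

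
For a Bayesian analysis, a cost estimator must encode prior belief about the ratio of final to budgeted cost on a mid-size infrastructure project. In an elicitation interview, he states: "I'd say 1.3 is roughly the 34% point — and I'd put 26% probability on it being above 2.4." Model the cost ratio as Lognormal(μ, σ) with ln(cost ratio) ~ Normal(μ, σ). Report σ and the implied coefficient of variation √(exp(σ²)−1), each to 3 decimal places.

If T ~ Lognormal(μ,σ) then ln T ~ Normal(μ,σ), so the p-quantile of ln T is μ + z_p·σ.
ln(1.3) = 0.2624 and ln(2.4) = 0.8755; z_{0.34} = -0.4125, z_{0.74} = 0.6433.
σ = (0.8755 − 0.2624)/(0.6433 − (-0.4125)) = 0.581.
μ = 0.2624 − (-0.4125)·0.581 = 0.502.
CV = √(exp(σ²)−1) = √(exp(0.3372)−1) = 0.633.

σ ≈ 0.581, CV ≈ 0.633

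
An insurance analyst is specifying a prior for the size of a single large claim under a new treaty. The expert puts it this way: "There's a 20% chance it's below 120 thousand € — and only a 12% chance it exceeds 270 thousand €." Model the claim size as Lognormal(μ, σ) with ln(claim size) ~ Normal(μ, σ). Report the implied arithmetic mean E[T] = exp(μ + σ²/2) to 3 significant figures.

If T ~ Lognormal(μ,σ) then ln T ~ Normal(μ,σ), so the p-quantile of ln T is μ + z_p·σ.
ln(120) = 4.787 and ln(270) = 5.598; z_{0.2} = -0.8416, z_{0.88} = 1.175.
σ = (5.598 − 4.787)/(1.175 − (-0.8416)) = 0.402.
μ = 4.787 − (-0.8416)·0.402 = 5.126.
E[T] = exp(μ + σ²/2) = exp(5.126 + 0.0809) = 183 thousand €.

E[T] ≈ 183 thousand €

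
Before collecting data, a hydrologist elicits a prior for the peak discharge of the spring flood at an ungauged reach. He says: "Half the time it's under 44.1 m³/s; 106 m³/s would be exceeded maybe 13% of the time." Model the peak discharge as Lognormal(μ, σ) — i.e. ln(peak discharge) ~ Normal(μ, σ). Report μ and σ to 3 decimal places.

If T ~ Lognormal(μ,σ) then ln T ~ Normal(μ,σ), so the p-quantile of ln T is μ + z_p·σ.
ln(44.1) = 3.786 and ln(106) = 4.663; z_{0.5} = 0, z_{0.87} = 1.126.
σ = (4.663 − 3.786)/(1.126 − (0)) = 0.779.
μ = 3.786 − (0)·0.779 = 3.786.

μ ≈ 3.786, σ ≈ 0.779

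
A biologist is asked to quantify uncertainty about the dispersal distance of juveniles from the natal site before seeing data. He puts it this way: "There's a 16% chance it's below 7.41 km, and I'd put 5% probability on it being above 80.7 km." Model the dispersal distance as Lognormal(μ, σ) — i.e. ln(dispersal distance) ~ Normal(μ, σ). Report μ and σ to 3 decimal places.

If T ~ Lognormal(μ,σ) then ln T ~ Normal(μ,σ), so the p-quantile of ln T is μ + z_p·σ.
ln(7.41) = 2.003 and ln(80.7) = 4.391; z_{0.16} = -0.9945, z_{0.95} = 1.645.
σ = (4.391 − 2.003)/(1.645 − (-0.9945)) = 0.905.
μ = 2.003 − (-0.9945)·0.905 = 2.903.

μ ≈ 2.903, σ ≈ 0.905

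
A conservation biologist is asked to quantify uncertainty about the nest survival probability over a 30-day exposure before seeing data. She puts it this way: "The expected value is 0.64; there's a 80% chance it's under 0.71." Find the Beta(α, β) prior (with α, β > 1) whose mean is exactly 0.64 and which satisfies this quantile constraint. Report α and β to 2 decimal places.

α ≈ 21.80, β ≈ 12.26

With mean 0.64 fixed, write α = 0.64s, β = 0.36s where s = α+β.
Need P(θ < 0.71) = 0.8 under Beta(0.64s, 0.36s). Normal approximation: (q−m)/√(m(1−m)/s) ≈ z_{0.8} = 0.842, so s ≈ 0.64·0.36·(0.842)²/(0.71−0.64)² = 33.3.
At s = 33.3: P(θ<0.71) ≈ 0.797. Adjusting to match 0.8 gives s ≈ 34.07.
So α = 0.64·34.07 ≈ 21.80, β = 0.36·34.07 ≈ 12.26.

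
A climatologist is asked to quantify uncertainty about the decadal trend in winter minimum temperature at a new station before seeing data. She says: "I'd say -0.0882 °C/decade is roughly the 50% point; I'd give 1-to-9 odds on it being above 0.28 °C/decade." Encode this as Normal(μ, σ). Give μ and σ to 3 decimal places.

For Normal(μ,σ), the p-quantile is μ + z_p·σ. Here z_{0.5} = 0, z_{0.9} = 1.282.
So -0.0882 = μ + 0σ and 0.28 = μ + 1.282σ.
Subtracting: σ = (0.28 − -0.0882)/(1.282 − (0)) = 0.287.
Then μ = -0.0882 − (0)·0.287 = -0.088.

μ = -0.088, σ = 0.287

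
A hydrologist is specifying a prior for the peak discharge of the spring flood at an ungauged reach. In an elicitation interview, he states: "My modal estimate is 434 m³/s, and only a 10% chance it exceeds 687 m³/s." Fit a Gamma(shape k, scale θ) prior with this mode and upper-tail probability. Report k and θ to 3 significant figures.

Gamma(k,θ) with k>1 has mode (k−1)θ, so θ = 434/(k−1).
Need P(X < 687) = 0.9 with θ tied to k this way. Start at k = 2, θ = 434: P(X<687) ≈ 0.470.
Too low — raise k to concentrate. Iterating converges to k ≈ 9.89.
Then θ = 434/(9.89−1) ≈ 48.8.

k ≈ 9.89, θ ≈ 48.8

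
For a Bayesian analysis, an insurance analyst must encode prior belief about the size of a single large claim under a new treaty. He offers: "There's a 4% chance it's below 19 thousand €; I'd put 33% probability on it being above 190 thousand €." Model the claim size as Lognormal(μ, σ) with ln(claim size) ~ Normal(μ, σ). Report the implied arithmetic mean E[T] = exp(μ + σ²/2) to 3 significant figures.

If T ~ Lognormal(μ,σ) then ln T ~ Normal(μ,σ), so the p-quantile of ln T is μ + z_p·σ.
ln(19) = 2.944 and ln(190) = 5.247; z_{0.04} = -1.751, z_{0.67} = 0.4399.
σ = (5.247 − 2.944)/(0.4399 − (-1.751)) = 1.051.
μ = 2.944 − (-1.751)·1.051 = 4.785.
E[T] = exp(μ + σ²/2) = exp(4.785 + 0.5524) = 208 thousand €.

E[T] ≈ 208 thousand €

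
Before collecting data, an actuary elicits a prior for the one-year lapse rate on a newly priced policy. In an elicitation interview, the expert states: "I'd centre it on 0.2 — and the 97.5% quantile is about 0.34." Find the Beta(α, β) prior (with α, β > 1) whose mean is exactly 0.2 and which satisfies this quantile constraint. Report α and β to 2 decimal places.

α ≈ 7.51, β ≈ 30.03

With mean 0.2 fixed, write α = 0.2s, β = 0.8s where s = α+β.
Need P(θ < 0.34) = 0.975 under Beta(0.2s, 0.8s). Normal approximation: (q−m)/√(m(1−m)/s) ≈ z_{0.975} = 1.96, so s ≈ 0.2·0.8·(1.96)²/(0.34−0.2)² = 31.4.
At s = 31.4: P(θ<0.34) ≈ 0.964. Adjusting to match 0.975 gives s ≈ 37.54.
So α = 0.2·37.54 ≈ 7.51, β = 0.8·37.54 ≈ 30.03.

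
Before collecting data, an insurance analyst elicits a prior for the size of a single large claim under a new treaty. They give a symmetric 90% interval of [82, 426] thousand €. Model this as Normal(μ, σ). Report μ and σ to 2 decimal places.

μ = 254.00, σ = 104.57

A symmetric 90% interval runs μ ± z·σ with z = 1.645.
Half-width = 172, so σ = 172/1.645 = 104.57.
μ is the interval midpoint, 254.00.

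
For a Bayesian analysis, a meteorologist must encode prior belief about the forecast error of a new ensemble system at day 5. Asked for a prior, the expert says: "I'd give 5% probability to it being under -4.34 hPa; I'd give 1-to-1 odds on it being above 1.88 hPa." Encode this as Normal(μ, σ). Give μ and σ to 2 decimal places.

μ = 1.88, σ = 3.78

The p-quantile of Normal(μ,σ) is μ + z_p·σ, with z_{0.05} = -1.645 and z_{0.5} = 0.
Eliminate σ: μ = (z₂·x₁ − z₁·x₂)/(z₂ − z₁) = (0·-4.34 − (-1.645)·1.88)/1.645 = 1.88.
Then σ = (x₂ − x₁)/(z₂ − z₁) = (1.88 − -4.34)/1.645 = 3.78.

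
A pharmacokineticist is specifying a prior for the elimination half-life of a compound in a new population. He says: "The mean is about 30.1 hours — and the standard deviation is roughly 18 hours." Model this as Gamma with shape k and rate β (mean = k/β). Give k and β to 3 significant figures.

k ≈ 2.8, β ≈ 0.0929

For Gamma(k, rate β): mean = k/β, variance = k/β², so CV = 1/√k.
CV = SD/mean = 18/30.1 = 0.598, hence k = 1/CV² = 2.8.
Then β = k/mean = 2.8/30.1 = 0.0929.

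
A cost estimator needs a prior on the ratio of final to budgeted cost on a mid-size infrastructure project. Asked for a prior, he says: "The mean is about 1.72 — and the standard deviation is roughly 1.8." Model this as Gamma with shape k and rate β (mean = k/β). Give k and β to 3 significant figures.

k ≈ 0.913, β ≈ 0.531

For Gamma(k, rate β): mean = k/β, variance = k/β², so CV = 1/√k.
CV = SD/mean = 1.8/1.72 = 1.047, hence k = 1/CV² = 0.913.
Then β = k/mean = 0.913/1.72 = 0.531.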